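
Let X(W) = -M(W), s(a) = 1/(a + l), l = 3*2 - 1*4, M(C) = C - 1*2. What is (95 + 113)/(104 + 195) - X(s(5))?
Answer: -187/161 ≈ -1.1615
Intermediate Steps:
M(C) = -2 + C (M(C) = C - 2 = -2 + C)
l = 2 (l = 6 - 4 = 2)
s(a) = 1/(2 + a) (s(a) = 1/(a + 2) = 1/(2 + a))
X(W) = 2 - W (X(W) = -(-2 + W) = 2 - W)
(95 + 113)/(104 + 195) - X(s(5)) = (95 + 113)/(104 + 195) - (2 - 1/(2 + 5)) = 208/299 - (2 - 1/7) = 208*(1/299) - (2 - 1*⅐) = 16/23 - (2 - ⅐) = 16/23 - 1*13/7 = 16/23 - 13/7 = -187/161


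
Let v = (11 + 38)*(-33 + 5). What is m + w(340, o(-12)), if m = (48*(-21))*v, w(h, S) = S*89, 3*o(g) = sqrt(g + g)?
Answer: 1382976 + 178*I*sqrt(6)/3 ≈ 1.383e+6 + 145.34*I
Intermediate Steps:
o(g) = sqrt(2)*sqrt(g)/3 (o(g) = sqrt(g + g)/3 = sqrt(2*g)/3 = (sqrt(2)*sqrt(g))/3 = sqrt(2)*sqrt(g)/3)
v = -1372 (v = 49*(-28) = -1372)
w(h, S) = 89*S
m = 1382976 (m = (48*(-21))*(-1372) = -1008*(-1372) = 1382976)
m + w(340, o(-12)) = 1382976 + 89*(sqrt(2)*sqrt(-12)/3) = 1382976 + 89*(sqrt(2)*(2*I*sqrt(3))/3) = 1382976 + 89*(2*I*sqrt(6)/3) = 1382976 + 178*I*sqrt(6)/3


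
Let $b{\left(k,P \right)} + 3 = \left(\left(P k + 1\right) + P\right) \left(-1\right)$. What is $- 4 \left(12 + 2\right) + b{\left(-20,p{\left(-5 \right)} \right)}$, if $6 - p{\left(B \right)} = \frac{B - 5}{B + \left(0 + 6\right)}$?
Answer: $244$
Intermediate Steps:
$p{\left(B \right)} = 6 - \frac{-5 + B}{6 + B}$ ($p{\left(B \right)} = 6 - \frac{B - 5}{B + \left(0 + 6\right)} = 6 - \frac{-5 + B}{B + 6} = 6 - \frac{-5 + B}{6 + B}$)
$b{\left(k,P \right)} = -4 - P - P k$ ($b{\left(k,P \right)} = -3 + \left(\left(P k + 1\right) + P\right) \left(-1\right) = -3 + \left(\left(1 + P k\right) + P\right) \left(-1\right) = -3 + \left(1 + P + P k\right) \left(-1\right) = -3 - \left(1 + P + P k\right) = -4 - P - P k$)
$- 4 \left(12 + 2\right) + b{\left(-20,p{\left(-5 \right)} \right)} = - 4 \left(12 + 2\right) - \left(4 + \frac{41 + 5 \left(-5\right)}{6 - 5} + \frac{41 + 5 \left(-5\right)}{6 - 5} \left(-20\right)\right) = \left(-4\right) 14 - \left(4 + \frac{41 - 25}{1} + \frac{41 - 25}{1} \left(-20\right)\right) = -56 - \left(4 + 16 + 1 \cdot 16 \left(-20\right)\right) = -56 - \left(20 - 320\right) = -56 - -300 = -56 + 300 = 244$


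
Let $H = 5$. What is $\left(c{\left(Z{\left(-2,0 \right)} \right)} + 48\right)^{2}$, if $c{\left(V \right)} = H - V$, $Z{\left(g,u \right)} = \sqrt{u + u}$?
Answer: $2809$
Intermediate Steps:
$Z{\left(g,u \right)} = \sqrt{2} \sqrt{u}$ ($Z{\left(g,u \right)} = \sqrt{2 u} = \sqrt{2} \sqrt{u}$)
$c{\left(V \right)} = 5 - V$
$\left(c{\left(Z{\left(-2,0 \right)} \right)} + 48\right)^{2} = \left(\left(5 - \sqrt{2} \sqrt{0}\right) + 48\right)^{2} = \left(\left(5 - \sqrt{2} \cdot 0\right) + 48\right)^{2} = \left(\left(5 - 0\right) + 48\right)^{2} = \left(\left(5 + 0\right) + 48\right)^{2} = \left(5 + 48\right)^{2} = 53^{2} = 2809$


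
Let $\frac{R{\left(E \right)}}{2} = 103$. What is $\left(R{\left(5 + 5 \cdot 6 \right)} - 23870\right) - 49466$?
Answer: $-73130$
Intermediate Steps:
$R{\left(E \right)} = 206$ ($R{\left(E \right)} = 2 \cdot 103 = 206$)
$\left(R{\left(5 + 5 \cdot 6 \right)} - 23870\right) - 49466 = \left(206 - 23870\right) - 49466 = -23664 - 49466 = -73130$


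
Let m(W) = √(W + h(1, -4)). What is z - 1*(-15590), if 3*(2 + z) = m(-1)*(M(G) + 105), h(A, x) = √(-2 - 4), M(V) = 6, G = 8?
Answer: 15588 + 37*√(-1 + I*√6) ≈ 15622.0 + 49.955*I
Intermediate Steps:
h(A, x) = I*√6 (h(A, x) = √(-6) = I*√6)
m(W) = √(W + I*√6)
z = -2 + 37*√(-1 + I*√6) (z = -2 + (√(-1 + I*√6)*(6 + 105))/3 = -2 + (√(-1 + I*√6)*111)/3 = -2 + (111*√(-1 + I*√6))/3 = -2 + 37*√(-1 + I*√6) ≈ 31.564 + 49.955*I)
z - 1*(-15590) = (-2 + 37*√(-1 + I*√6)) - 1*(-15590) = (-2 + 37*√(-1 + I*√6)) + 15590 = 15588 + 37*√(-1 + I*√6)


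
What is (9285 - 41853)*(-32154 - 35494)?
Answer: 2203160064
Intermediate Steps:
(9285 - 41853)*(-32154 - 35494) = -32568*(-67648) = 2203160064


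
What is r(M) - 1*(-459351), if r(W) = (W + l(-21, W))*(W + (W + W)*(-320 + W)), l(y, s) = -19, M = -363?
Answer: -188819739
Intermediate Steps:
r(W) = (-19 + W)*(W + 2*W*(-320 + W)) (r(W) = (W - 19)*(W + (W + W)*(-320 + W)) = (-19 + W)*(W + (2*W)*(-320 + W)) = (-19 + W)*(W + 2*W*(-320 + W)))
r(M) - 1*(-459351) = -363*(12141 - 677*(-363) + 2*(-363)²) - 1*(-459351) = -363*(12141 + 245751 + 2*131769) + 459351 = -363*(12141 + 245751 + 263538) + 459351 = -363*521430 + 459351 = -189279090 + 459351 = -188819739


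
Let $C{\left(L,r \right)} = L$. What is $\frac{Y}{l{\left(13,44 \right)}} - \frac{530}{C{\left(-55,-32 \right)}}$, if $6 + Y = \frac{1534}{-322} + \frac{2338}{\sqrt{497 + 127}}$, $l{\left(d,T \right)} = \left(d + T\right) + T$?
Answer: $\frac{1704603}{178871} + \frac{1169 \sqrt{39}}{7878} \approx 10.456$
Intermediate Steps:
$l{\left(d,T \right)} = d + 2 T$ ($l{\left(d,T \right)} = \left(T + d\right) + T = d + 2 T$)
$Y = - \frac{1733}{161} + \frac{1169 \sqrt{39}}{78}$ ($Y = -6 + \left(\frac{1534}{-322} + \frac{2338}{\sqrt{497 + 127}}\right) = -6 + \left(1534 \left(- \frac{1}{322}\right) + \frac{2338}{\sqrt{624}}\right) = -6 - \left(\frac{767}{161} - \frac{2338}{4 \sqrt{39}}\right) = -6 - \left(\frac{767}{161} - 2338 \frac{\sqrt{39}}{156}\right) = -6 - \left(\frac{767}{161} - \frac{1169 \sqrt{39}}{78}\right) = - \frac{1733}{161} + \frac{1169 \sqrt{39}}{78} \approx 82.831$)
$\frac{Y}{l{\left(13,44 \right)}} - \frac{530}{C{\left(-55,-32 \right)}} = \frac{- \frac{1733}{161} + \frac{1169 \sqrt{39}}{78}}{13 + 2 \cdot 44} - \frac{530}{-55} = \frac{- \frac{1733}{161} + \frac{1169 \sqrt{39}}{78}}{13 + 88} - - \frac{106}{11} = \frac{- \frac{1733}{161} + \frac{1169 \sqrt{39}}{78}}{101} + \frac{106}{11} = \left(- \frac{1733}{161} + \frac{1169 \sqrt{39}}{78}\right) \frac{1}{101} + \frac{106}{11} = \left(- \frac{1733}{16261} + \frac{1169 \sqrt{39}}{7878}\right) + \frac{106}{11} = \frac{1704603}{178871} + \frac{1169 \sqrt{39}}{7878}$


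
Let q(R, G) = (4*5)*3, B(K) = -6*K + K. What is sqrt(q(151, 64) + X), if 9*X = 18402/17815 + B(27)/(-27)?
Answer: sqrt(173296784255)/53445 ≈ 7.7891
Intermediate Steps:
B(K) = -5*K
q(R, G) = 60 (q(R, G) = 20*3 = 60)
X = 107477/160335 (X = (18402/17815 - 5*27/(-27))/9 = (18402*(1/17815) - 135*(-1/27))/9 = (18402/17815 + 5)/9 = (1/9)*(107477/17815) = 107477/160335 ≈ 0.67033)
sqrt(q(151, 64) + X) = sqrt(60 + 107477/160335) = sqrt(9727577/160335) = sqrt(173296784255)/53445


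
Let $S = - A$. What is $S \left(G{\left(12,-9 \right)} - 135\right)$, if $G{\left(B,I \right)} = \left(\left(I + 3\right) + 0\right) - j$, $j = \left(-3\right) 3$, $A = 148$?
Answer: $19536$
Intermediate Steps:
$j = -9$
$G{\left(B,I \right)} = 12 + I$ ($G{\left(B,I \right)} = \left(\left(I + 3\right) + 0\right) - -9 = \left(\left(3 + I\right) + 0\right) + 9 = \left(3 + I\right) + 9 = 12 + I$)
$S = -148$ ($S = \left(-1\right) 148 = -148$)
$S \left(G{\left(12,-9 \right)} - 135\right) = - 148 \left(\left(12 - 9\right) - 135\right) = - 148 \left(3 - 135\right) = \left(-148\right) \left(-132\right) = 19536$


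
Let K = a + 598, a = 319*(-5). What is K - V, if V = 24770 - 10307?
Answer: -15460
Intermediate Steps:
a = -1595
K = -997 (K = -1595 + 598 = -997)
V = 14463
K - V = -997 - 1*14463 = -997 - 14463 = -15460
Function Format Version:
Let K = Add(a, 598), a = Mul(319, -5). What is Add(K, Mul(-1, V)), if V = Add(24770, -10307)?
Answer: -15460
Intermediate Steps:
a = -1595
K = -997 (K = Add(-1595, 598) = -997)
V = 14463
Add(K, Mul(-1, V)) = Add(-997, Mul(-1, 14463)) = Add(-997, -14463) = -15460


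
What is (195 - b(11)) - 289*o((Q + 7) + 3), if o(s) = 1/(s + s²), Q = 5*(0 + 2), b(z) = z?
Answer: 76991/420 ≈ 183.31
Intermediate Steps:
Q = 10 (Q = 5*2 = 10)
(195 - b(11)) - 289*o((Q + 7) + 3) = (195 - 1*11) - 289/(((10 + 7) + 3)*(1 + ((10 + 7) + 3))) = (195 - 11) - 289/((17 + 3)*(1 + (17 + 3))) = 184 - 289/(20*(1 + 20)) = 184 - 289/(20*21) = 184 - 289*1/420 = 184 - 289/420 = 76991/420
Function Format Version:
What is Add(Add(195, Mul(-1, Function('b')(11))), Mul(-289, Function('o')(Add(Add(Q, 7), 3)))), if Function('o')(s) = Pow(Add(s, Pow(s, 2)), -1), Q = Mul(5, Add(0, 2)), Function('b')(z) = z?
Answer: Rational(76991, 420) ≈ 183.31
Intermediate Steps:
Q = 10 (Q = Mul(5, 2) = 10)
Add(Add(195, Mul(-1, Function('b')(11))), Mul(-289, Function('o')(Add(Add(Q, 7), 3)))) = Add(Add(195, Mul(-1, 11)), Mul(-289, Mul(Pow(Add(Add(10, 7), 3), -1), Pow(Add(1, Add(Add(10, 7), 3)), -1)))) = Add(Add(195, -11), Mul(-289, Mul(Pow(Add(17, 3), -1), Pow(Add(1, Add(17, 3)), -1)))) = Add(184, Mul(-289, Mul(Pow(20, -1), Pow(Add(1, 20), -1)))) = Add(184, Mul(-289, Mul(Rational(1, 20), Pow(21, -1)))) = Add(184, Mul(-289, Mul(Rational(1, 20), Rational(1, 21)))) = Add(184, Mul(-289, Rational(1, 420))) = Add(184, Rational(-289, 420)) = Rational(76991, 420)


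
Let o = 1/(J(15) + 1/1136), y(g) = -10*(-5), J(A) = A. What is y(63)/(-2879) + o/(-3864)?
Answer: -411948968/23696481837 ≈ -0.017384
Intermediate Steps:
y(g) = 50
o = 1136/17041 (o = 1/(15 + 1/1136) = 1/(17041/1136) = 1136/17041 ≈ 0.066663)
y(63)/(-2879) + o/(-3864) = 50/(-2879) + (1136/17041)/(-3864) = 50*(-1/2879) + (1136/17041)*(-1/3864) = -50/2879 - 142/8230803 = -411948968/23696481837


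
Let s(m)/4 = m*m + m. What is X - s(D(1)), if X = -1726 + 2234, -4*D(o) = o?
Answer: 2035/4 ≈ 508.75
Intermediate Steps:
D(o) = -o/4
s(m) = 4*m + 4*m² (s(m) = 4*(m*m + m) = 4*(m² + m) = 4*(m + m²) = 4*m + 4*m²)
X = 508
X - s(D(1)) = 508 - 4*(-¼*1)*(1 - ¼*1) = 508 - 4*(-1)*(1 - ¼)/4 = 508 - 4*(-1)*3/(4*4) = 508 - 1*(-¾) = 508 + ¾ = 2035/4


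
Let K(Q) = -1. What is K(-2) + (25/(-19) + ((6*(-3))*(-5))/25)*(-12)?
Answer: -2699/95 ≈ -28.411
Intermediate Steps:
K(-2) + (25/(-19) + ((6*(-3))*(-5))/25)*(-12) = -1 + (25/(-19) + ((6*(-3))*(-5))/25)*(-12) = -1 + (25*(-1/19) - 18*(-5)*(1/25))*(-12) = -1 + (-25/19 + 90*(1/25))*(-12) = -1 + (-25/19 + 18/5)*(-12) = -1 + (217/95)*(-12) = -1 - 2604/95 = -2699/95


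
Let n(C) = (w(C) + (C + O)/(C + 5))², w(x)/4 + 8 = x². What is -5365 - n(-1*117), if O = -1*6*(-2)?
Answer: -766674982241/256 ≈ -2.9948e+9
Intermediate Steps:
O = 12 (O = -6*(-2) = 12)
w(x) = -32 + 4*x²
n(C) = (-32 + 4*C² + (12 + C)/(5 + C))² (n(C) = ((-32 + 4*C²) + (C + 12)/(C + 5))² = ((-32 + 4*C²) + (12 + C)/(5 + C))² = (-32 + 4*C² + (12 + C)/(5 + C))²)
-5365 - n(-1*117) = -5365 - (-148 - (-31)*117 + 4*(-1*117)³ + 20*(-1*117)²)²/(5 - 1*117)² = -5365 - (-148 - 31*(-117) + 4*(-117)³ + 20*(-117)²)²/(5 - 117)² = -5365 - (-148 + 3627 + 4*(-1601613) + 20*13689)²/(-112)² = -5365 - (-148 + 3627 - 6406452 + 273780)²/12544 = -5365 - (-6129193)²/12544 = -5365 - 37567006831249/12544 = -5365 - 1*766673608801/256 = -5365 - 766673608801/256 = -766674982241/256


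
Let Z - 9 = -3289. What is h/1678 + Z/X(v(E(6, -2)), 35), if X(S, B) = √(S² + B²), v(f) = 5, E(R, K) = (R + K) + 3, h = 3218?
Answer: 1609/839 - 328*√2/5 ≈ -90.855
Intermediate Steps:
E(R, K) = 3 + K + R (E(R, K) = (K + R) + 3 = 3 + K + R)
Z = -3280 (Z = 9 - 3289 = -3280)
X(S, B) = √(B² + S²)
h/1678 + Z/X(v(E(6, -2)), 35) = 3218/1678 - 3280/√(35² + 5²) = 3218*(1/1678) - 3280/√(1225 + 25) = 1609/839 - 3280*√2/50 = 1609/839 - 328*√2/5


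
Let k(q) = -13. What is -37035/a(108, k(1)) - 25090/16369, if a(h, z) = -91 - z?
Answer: 201422965/425594 ≈ 473.27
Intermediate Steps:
-37035/a(108, k(1)) - 25090/16369 = -37035/(-91 - 1*(-13)) - 25090/16369 = -37035/(-91 + 13) - 25090*1/16369 = -37035/(-78) - 25090/16369 = -37035*(-1/78) - 25090/16369 = 12345/26 - 25090/16369 = 201422965/425594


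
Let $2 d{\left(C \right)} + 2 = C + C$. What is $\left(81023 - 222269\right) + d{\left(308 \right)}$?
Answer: $-140939$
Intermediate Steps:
$d{\left(C \right)} = -1 + C$ ($d{\left(C \right)} = -1 + \frac{C + C}{2} = -1 + \frac{2 C}{2} = -1 + C$)
$\left(81023 - 222269\right) + d{\left(308 \right)} = \left(81023 - 222269\right) + \left(-1 + 308\right) = -141246 + 307 = -140939$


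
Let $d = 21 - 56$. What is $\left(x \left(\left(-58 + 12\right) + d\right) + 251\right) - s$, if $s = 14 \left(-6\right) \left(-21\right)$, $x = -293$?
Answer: $22220$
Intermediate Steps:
$d = -35$ ($d = 21 - 56 = -35$)
$s = 1764$ ($s = \left(-84\right) \left(-21\right) = 1764$)
$\left(x \left(\left(-58 + 12\right) + d\right) + 251\right) - s = \left(- 293 \left(\left(-58 + 12\right) - 35\right) + 251\right) - 1764 = \left(- 293 \left(-46 - 35\right) + 251\right) - 1764 = \left(\left(-293\right) \left(-81\right) + 251\right) - 1764 = \left(23733 + 251\right) - 1764 = 23984 - 1764 = 22220$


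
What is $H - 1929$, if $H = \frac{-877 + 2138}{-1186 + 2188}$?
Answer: $- \frac{1931597}{1002} \approx -1927.7$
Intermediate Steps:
$H = \frac{1261}{1002} \approx 1.2585$
$H - 1929 = \frac{1261}{1002} - 1929 = - \frac{1931597}{1002}$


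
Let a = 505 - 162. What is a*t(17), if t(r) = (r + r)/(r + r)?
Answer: 343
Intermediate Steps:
t(r) = 1 (t(r) = (2*r)/((2*r)) = (2*r)*(1/(2*r)) = 1)
a = 343
a*t(17) = 343*1 = 343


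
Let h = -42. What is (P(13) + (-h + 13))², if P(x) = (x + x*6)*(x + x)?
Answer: 5861241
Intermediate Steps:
P(x) = 14*x² (P(x) = (x + 6*x)*(2*x) = (7*x)*(2*x) = 14*x²)
(P(13) + (-h + 13))² = (14*13² + (-1*(-42) + 13))² = (14*169 + (42 + 13))² = (2366 + 55)² = 2421² = 5861241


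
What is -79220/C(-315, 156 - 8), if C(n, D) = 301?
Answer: -79220/301 ≈ -263.19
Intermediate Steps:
-79220/C(-315, 156 - 8) = -79220/301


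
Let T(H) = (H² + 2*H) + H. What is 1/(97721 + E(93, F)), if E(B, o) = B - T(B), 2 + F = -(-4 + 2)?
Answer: 1/88886 ≈ 1.1250e-5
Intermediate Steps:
F = 0 (F = -2 - (-4 + 2) = -2 - 1*(-2) = -2 + 2 = 0)
T(H) = H² + 3*H
E(B, o) = B - B*(3 + B)
1/(97721 + E(93, F)) = 1/(97721 + 93*(-2 - 1*93)) = 1/(97721 + 93*(-2 - 93)) = 1/(97721 + 93*(-95)) = 1/(97721 - 8835) = 1/88886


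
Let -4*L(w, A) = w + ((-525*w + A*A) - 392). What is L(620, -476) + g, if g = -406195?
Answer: -381521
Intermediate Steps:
L(w, A) = 98 + 131*w - A²/4 (L(w, A) = -(w + ((-525*w + A*A) - 392))/4 = -(w + ((-525*w + A²) - 392))/4 = -(w + ((A² - 525*w) - 392))/4 = -(w + (-392 + A² - 525*w))/4 = -(-392 + A² - 524*w)/4 = 98 + 131*w - A²/4)
L(620, -476) + g = (98 + 131*620 - ¼*(-476)²) - 406195 = (98 + 81220 - ¼*226576) - 406195 = (98 + 81220 - 56644) - 406195 = 24674 - 406195 = -381521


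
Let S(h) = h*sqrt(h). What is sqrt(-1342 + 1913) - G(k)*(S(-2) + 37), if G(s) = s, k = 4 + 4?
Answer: -296 + sqrt(571) + 16*I*sqrt(2) ≈ -272.1 + 22.627*I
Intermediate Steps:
k = 8
S(h) = h**(3/2)
sqrt(-1342 + 1913) - G(k)*(S(-2) + 37) = sqrt(-1342 + 1913) - 8*((-2)**(3/2) + 37) = sqrt(571) - 8*(-2*I*sqrt(2) + 37) = sqrt(571) - 8*(37 - 2*I*sqrt(2)) = sqrt(571) - (296 - 16*I*sqrt(2)) = sqrt(571) + (-296 + 16*I*sqrt(2)) = -296 + sqrt(571) + 16*I*sqrt(2)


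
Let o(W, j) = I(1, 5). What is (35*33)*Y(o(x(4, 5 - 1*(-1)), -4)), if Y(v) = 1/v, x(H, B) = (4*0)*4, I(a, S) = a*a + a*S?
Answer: 385/2 ≈ 192.50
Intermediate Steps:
I(a, S) = a**2 + S*a
x(H, B) = 0 (x(H, B) = 0*4 = 0)
o(W, j) = 6 (o(W, j) = 1*(5 + 1) = 1*6 = 6)
Y(v) = 1/v
(35*33)*Y(o(x(4, 5 - 1*(-1)), -4)) = (35*33)/6 = 1155*(1/6) = 385/2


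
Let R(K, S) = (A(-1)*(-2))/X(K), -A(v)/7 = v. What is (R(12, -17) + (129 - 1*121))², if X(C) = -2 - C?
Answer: 81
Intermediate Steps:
A(v) = -7*v
R(K, S) = -14/(-2 - K) (R(K, S) = (-7*(-1)*(-2))/(-2 - K) = (7*(-2))/(-2 - K) = -14/(-2 - K))
(R(12, -17) + (129 - 1*121))² = (14/(2 + 12) + (129 - 1*121))² = (14/14 + (129 - 121))² = (14*(1/14) + 8)² = (1 + 8)² = 9² = 81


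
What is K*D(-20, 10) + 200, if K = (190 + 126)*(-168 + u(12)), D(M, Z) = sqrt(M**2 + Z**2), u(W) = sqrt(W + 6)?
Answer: 200 - 530880*sqrt(5) + 9480*sqrt(10) ≈ -1.1569e+6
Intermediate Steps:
u(W) = sqrt(6 + W)
K = -53088 + 948*sqrt(2) (K = (190 + 126)*(-168 + sqrt(6 + 12)) = 316*(-168 + sqrt(18)) = 316*(-168 + 3*sqrt(2)) = -53088 + 948*sqrt(2) ≈ -51747.)
K*D(-20, 10) + 200 = (-53088 + 948*sqrt(2))*sqrt((-20)**2 + 10**2) + 200 = (-53088 + 948*sqrt(2))*sqrt(400 + 100) + 200 = (-53088 + 948*sqrt(2))*sqrt(500) + 200 = (-53088 + 948*sqrt(2))*(10*sqrt(5)) + 200 = 10*sqrt(5)*(-53088 + 948*sqrt(2)) + 200 = 200 + 10*sqrt(5)*(-53088 + 948*sqrt(2))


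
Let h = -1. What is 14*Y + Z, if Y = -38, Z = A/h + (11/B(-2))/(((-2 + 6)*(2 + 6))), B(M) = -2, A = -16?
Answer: -33035/64 ≈ -516.17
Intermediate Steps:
Z = 1013/64 (Z = -16/(-1) + (11/(-2))/(((-2 + 6)*(2 + 6))) = -16*(-1) + (11*(-½))/((4*8)) = 16 - 11/2/32 = 16 - 11/2*1/32 = 16 - 11/64 = 1013/64 ≈ 15.828)
14*Y + Z = 14*(-38) + 1013/64 = -532 + 1013/64 = -33035/64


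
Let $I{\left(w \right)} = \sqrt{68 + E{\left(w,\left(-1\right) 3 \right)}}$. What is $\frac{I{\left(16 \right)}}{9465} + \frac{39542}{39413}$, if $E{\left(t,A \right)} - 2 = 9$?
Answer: $\frac{39542}{39413} + \frac{\sqrt{79}}{9465} \approx 1.0042$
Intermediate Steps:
$E{\left(t,A \right)} = 11$ ($E{\left(t,A \right)} = 2 + 9 = 11$)
$I{\left(w \right)} = \sqrt{79}$ ($I{\left(w \right)} = \sqrt{68 + 11} = \sqrt{79}$)
$\frac{I{\left(16 \right)}}{9465} + \frac{39542}{39413} = \frac{\sqrt{79}}{9465} + \frac{39542}{39413} = \frac{39542}{39413} + \frac{\sqrt{79}}{9465}$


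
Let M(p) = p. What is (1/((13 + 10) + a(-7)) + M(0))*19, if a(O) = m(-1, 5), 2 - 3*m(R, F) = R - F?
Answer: 57/77 ≈ 0.74026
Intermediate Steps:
m(R, F) = ⅔ - R/3 + F/3 (m(R, F) = ⅔ - (R - F)/3 = ⅔ + (-R/3 + F/3) = ⅔ - R/3 + F/3)
a(O) = 8/3 (a(O) = ⅔ - ⅓*(-1) + (⅓)*5 = ⅔ + ⅓ + 5/3 = 8/3)
(1/((13 + 10) + a(-7)) + M(0))*19 = (1/((13 + 10) + 8/3) + 0)*19 = (1/(23 + 8/3) + 0)*19 = (1/(77/3) + 0)*19 = (3/77 + 0)*19 = (3/77)*19 = 57/77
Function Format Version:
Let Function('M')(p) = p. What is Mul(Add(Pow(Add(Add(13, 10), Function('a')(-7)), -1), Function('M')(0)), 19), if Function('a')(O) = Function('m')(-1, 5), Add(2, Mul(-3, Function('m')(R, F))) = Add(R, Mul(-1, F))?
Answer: Rational(57, 77) ≈ 0.74026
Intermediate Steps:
Function('m')(R, F) = Add(Rational(2, 3), Mul(Rational(-1, 3), R), Mul(Rational(1, 3), F)) (Function('m')(R, F) = Add(Rational(2, 3), Mul(Rational(-1, 3), Add(R, Mul(-1, F)))) = Add(Rational(2, 3), Add(Mul(Rational(-1, 3), R), Mul(Rational(1, 3), F))) = Add(Rational(2, 3), Mul(Rational(-1, 3), R), Mul(Rational(1, 3), F)))
Function('a')(O) = Rational(8, 3) (Function('a')(O) = Add(Rational(2, 3), Mul(Rational(-1, 3), -1), Mul(Rational(1, 3), 5)) = Add(Rational(2, 3), Rational(1, 3), Rational(5, 3)) = Rational(8, 3))
Mul(Add(Pow(Add(Add(13, 10), Function('a')(-7)), -1), Function('M')(0)), 19) = Mul(Add(Pow(Add(Add(13, 10), Rational(8, 3)), -1), 0), 19) = Mul(Add(Pow(Add(23, Rational(8, 3)), -1), 0), 19) = Mul(Add(Pow(Rational(77, 3), -1), 0), 19) = Mul(Add(Rational(3, 77), 0), 19) = Mul(Rational(3, 77), 19) = Rational(57, 77)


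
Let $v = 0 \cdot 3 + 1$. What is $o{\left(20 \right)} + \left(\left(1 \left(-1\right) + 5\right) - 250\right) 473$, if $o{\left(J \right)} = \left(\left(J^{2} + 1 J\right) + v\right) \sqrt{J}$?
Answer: $-116358 + 842 \sqrt{5} \approx -1.1448 \cdot 10^{5}$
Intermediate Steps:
$v = 1$ ($v = 0 + 1 = 1$)
$o{\left(J \right)} = \sqrt{J} \left(1 + J + J^{2}\right)$ ($o{\left(J \right)} = \left(\left(J^{2} + 1 J\right) + 1\right) \sqrt{J} = \left(\left(J^{2} + J\right) + 1\right) \sqrt{J} = \left(\left(J + J^{2}\right) + 1\right) \sqrt{J} = \left(1 + J + J^{2}\right) \sqrt{J} = \sqrt{J} \left(1 + J + J^{2}\right)$)
$o{\left(20 \right)} + \left(\left(1 \left(-1\right) + 5\right) - 250\right) 473 = \sqrt{20} \left(1 + 20 + 20^{2}\right) + \left(\left(1 \left(-1\right) + 5\right) - 250\right) 473 = 2 \sqrt{5} \left(1 + 20 + 400\right) + \left(\left(-1 + 5\right) - 250\right) 473 = 2 \sqrt{5} \cdot 421 + \left(4 - 250\right) 473 = 842 \sqrt{5} - 116358 = -116358 + 842 \sqrt{5}$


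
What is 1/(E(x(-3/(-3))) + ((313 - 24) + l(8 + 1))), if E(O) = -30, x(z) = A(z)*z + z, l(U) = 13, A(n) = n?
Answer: 1/272 ≈ 0.0036765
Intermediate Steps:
x(z) = z + z² (x(z) = z*z + z = z² + z = z + z²)
1/(E(x(-3/(-3))) + ((313 - 24) + l(8 + 1))) = 1/(-30 + ((313 - 24) + 13)) = 1/(-30 + (289 + 13)) = 1/(-30 + 302) = 1/272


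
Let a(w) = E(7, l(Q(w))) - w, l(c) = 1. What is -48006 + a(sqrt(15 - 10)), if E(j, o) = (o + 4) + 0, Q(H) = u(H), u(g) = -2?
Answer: -48001 - sqrt(5) ≈ -48003.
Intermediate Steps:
Q(H) = -2
E(j, o) = 4 + o (E(j, o) = (4 + o) + 0 = 4 + o)
a(w) = 5 - w (a(w) = (4 + 1) - w = 5 - w)
-48006 + a(sqrt(15 - 10)) = -48006 + (5 - sqrt(15 - 10)) = -48006 + (5 - sqrt(5)) = -48001 - sqrt(5)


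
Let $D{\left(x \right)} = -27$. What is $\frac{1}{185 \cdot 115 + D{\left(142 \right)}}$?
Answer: $\frac{1}{21248} \approx 4.7063 \cdot 10^{-5}$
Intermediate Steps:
$\frac{1}{185 \cdot 115 + D{\left(142 \right)}} = \frac{1}{185 \cdot 115 - 27} = \frac{1}{21275 - 27} = \frac{1}{21248}$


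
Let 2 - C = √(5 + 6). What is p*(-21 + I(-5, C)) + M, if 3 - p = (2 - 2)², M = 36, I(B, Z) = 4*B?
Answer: -87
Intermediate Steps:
C = 2 - √11 (C = 2 - √(5 + 6) = 2 - √11 ≈ -1.3166)
p = 3 (p = 3 - (2 - 2)² = 3 - 1*0² = 3 - 1*0 = 3 + 0 = 3)
p*(-21 + I(-5, C)) + M = 3*(-21 + 4*(-5)) + 36 = 3*(-21 - 20) + 36 = 3*(-41) + 36 = -123 + 36 = -87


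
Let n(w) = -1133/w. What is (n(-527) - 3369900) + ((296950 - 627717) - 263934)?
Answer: -2089343594/527 ≈ -3.9646e+6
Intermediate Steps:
(n(-527) - 3369900) + ((296950 - 627717) - 263934) = (-1133/(-527) - 3369900) + ((296950 - 627717) - 263934) = (-1133*(-1/527) - 3369900) + (-330767 - 263934) = (1133/527 - 3369900) - 594701 = -1775936167/527 - 594701 = -2089343594/527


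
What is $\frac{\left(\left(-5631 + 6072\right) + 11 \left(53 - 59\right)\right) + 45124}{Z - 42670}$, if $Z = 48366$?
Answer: $\frac{45499}{5696} \approx 7.9879$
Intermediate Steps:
$\frac{\left(\left(-5631 + 6072\right) + 11 \left(53 - 59\right)\right) + 45124}{Z - 42670} = \frac{\left(\left(-5631 + 6072\right) + 11 \left(53 - 59\right)\right) + 45124}{48366 - 42670} = \frac{\left(441 + 11 \left(-6\right)\right) + 45124}{5696} = \left(\left(441 - 66\right) + 45124\right) \frac{1}{5696} = \left(375 + 45124\right) \frac{1}{5696} = 45499 \cdot \frac{1}{5696} = \frac{45499}{5696}$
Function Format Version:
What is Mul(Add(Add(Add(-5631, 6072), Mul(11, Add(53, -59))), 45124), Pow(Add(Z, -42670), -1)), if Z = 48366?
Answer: Rational(45499, 5696) ≈ 7.9879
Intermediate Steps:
Mul(Add(Add(Add(-5631, 6072), Mul(11, Add(53, -59))), 45124), Pow(Add(Z, -42670), -1)) = Mul(Add(Add(Add(-5631, 6072), Mul(11, Add(53, -59))), 45124), Pow(Add(48366, -42670), -1)) = Mul(Add(Add(441, Mul(11, -6)), 45124), Pow(5696, -1)) = Mul(Add(Add(441, -66), 45124), Rational(1, 5696)) = Mul(Add(375, 45124), Rational(1, 5696)) = Mul(45499, Rational(1, 5696)) = Rational(45499, 5696)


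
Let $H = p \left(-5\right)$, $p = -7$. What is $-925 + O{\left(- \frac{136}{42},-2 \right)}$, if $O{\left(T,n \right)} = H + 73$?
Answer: $-817$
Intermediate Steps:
$H = 35$ ($H = \left(-7\right) \left(-5\right) = 35$)
$O{\left(T,n \right)} = 108$ ($O{\left(T,n \right)} = 35 + 73 = 108$)
$-925 + O{\left(- \frac{136}{42},-2 \right)} = -925 + 108 = -817$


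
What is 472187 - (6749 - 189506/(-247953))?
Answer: 115406558908/247953 ≈ 4.6544e+5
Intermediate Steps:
472187 - (6749 - 189506/(-247953)) = 472187 - (6749 - 189506*(-1/247953)) = 472187 - (6749 + 189506/247953) = 472187 - 1*1673624303/247953 = 472187 - 1673624303/247953 = 115406558908/247953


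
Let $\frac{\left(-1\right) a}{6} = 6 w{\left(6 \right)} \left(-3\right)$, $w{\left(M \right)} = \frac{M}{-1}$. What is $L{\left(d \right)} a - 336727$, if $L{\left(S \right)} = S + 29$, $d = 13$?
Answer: $-363943$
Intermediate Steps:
$L{\left(S \right)} = 29 + S$
$w{\left(M \right)} = - M$ ($w{\left(M \right)} = M \left(-1\right) = - M$)
$a = -648$ ($a = - 6 \cdot 6 \left(\left(-1\right) 6\right) \left(-3\right) = - 6 \cdot 6 \left(-6\right) \left(-3\right) = - 6 \left(\left(-36\right) \left(-3\right)\right) = \left(-6\right) 108 = -648$)
$L{\left(d \right)} a - 336727 = \left(29 + 13\right) \left(-648\right) - 336727 = 42 \left(-648\right) - 336727 = -27216 - 336727 = -363943$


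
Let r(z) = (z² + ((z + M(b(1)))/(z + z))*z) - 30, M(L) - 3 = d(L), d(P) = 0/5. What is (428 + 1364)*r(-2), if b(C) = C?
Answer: -45696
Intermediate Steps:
d(P) = 0 (d(P) = 0*(⅕) = 0)
M(L) = 3 (M(L) = 3 + 0 = 3)
r(z) = -57/2 + z² + z/2 (r(z) = (z² + ((z + 3)/(z + z))*z) - 30 = (z² + ((3 + z)/((2*z)))*z) - 30 = (z² + ((3 + z)*(1/(2*z)))*z) - 30 = (z² + ((3 + z)/(2*z))*z) - 30 = (z² + (3/2 + z/2)) - 30 = (3/2 + z² + z/2) - 30 = -57/2 + z² + z/2)
(428 + 1364)*r(-2) = (428 + 1364)*(-57/2 + (-2)² + (½)*(-2)) = 1792*(-57/2 + 4 - 1) = 1792*(-51/2) = -45696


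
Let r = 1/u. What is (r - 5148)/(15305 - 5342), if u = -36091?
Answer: -185796469/359574633 ≈ -0.51671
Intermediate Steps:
r = -1/36091 (r = 1/(-36091) = -1/36091 ≈ -2.7708e-5)
(r - 5148)/(15305 - 5342) = (-1/36091 - 5148)/(15305 - 5342) = -185796469/36091/9963 = -185796469/36091*1/9963 = -185796469/359574633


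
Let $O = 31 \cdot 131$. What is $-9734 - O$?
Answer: $-13795$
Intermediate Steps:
$O = 4061$
$-9734 - O = -9734 - 4061 = -13795$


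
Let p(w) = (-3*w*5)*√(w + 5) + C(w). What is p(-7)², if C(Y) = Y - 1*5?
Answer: -21906 - 2520*I*√2 ≈ -21906.0 - 3563.8*I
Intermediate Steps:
C(Y) = -5 + Y (C(Y) = Y - 5 = -5 + Y)
p(w) = -5 + w - 15*w*√(5 + w) (p(w) = (-3*w*5)*√(w + 5) + (-5 + w) = (-15*w)*√(5 + w) + (-5 + w) = -15*w*√(5 + w) + (-5 + w) = -5 + w - 15*w*√(5 + w))
p(-7)² = (-5 - 7 - 15*(-7)*√(5 - 7))² = (-5 - 7 - 15*(-7)*√(-2))² = (-5 - 7 - 15*(-7)*I*√2)² = (-5 - 7 + 105*I*√2)² = (-12 + 105*I*√2)²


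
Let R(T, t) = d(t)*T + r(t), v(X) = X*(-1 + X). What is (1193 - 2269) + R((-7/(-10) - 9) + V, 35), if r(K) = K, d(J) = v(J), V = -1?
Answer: -12108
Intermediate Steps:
d(J) = J*(-1 + J)
R(T, t) = t + T*t*(-1 + t) (R(T, t) = (t*(-1 + t))*T + t = T*t*(-1 + t) + t = t + T*t*(-1 + t))
(1193 - 2269) + R((-7/(-10) - 9) + V, 35) = (1193 - 2269) + 35*(1 + ((-7/(-10) - 9) - 1)*(-1 + 35)) = -1076 + 35*(1 + ((-7*(-⅒) - 9) - 1)*34) = -1076 + 35*(1 + ((7/10 - 9) - 1)*34) = -1076 + 35*(1 + (-83/10 - 1)*34) = -1076 + 35*(1 - 93/10*34) = -1076 + 35*(1 - 1581/5) = -1076 + 35*(-1576/5) = -1076 - 11032 = -12108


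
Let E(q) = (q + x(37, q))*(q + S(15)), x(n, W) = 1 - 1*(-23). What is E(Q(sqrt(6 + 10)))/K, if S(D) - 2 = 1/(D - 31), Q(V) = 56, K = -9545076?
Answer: -515/1060564 ≈ -0.00048559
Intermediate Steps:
x(n, W) = 24 (x(n, W) = 1 + 23 = 24)
S(D) = 2 + 1/(-31 + D) (S(D) = 2 + 1/(D - 31) = 2 + 1/(-31 + D))
E(q) = (24 + q)*(31/16 + q) (E(q) = (q + 24)*(q + (-61 + 2*15)/(-31 + 15)) = (24 + q)*(q + (-61 + 30)/(-16)) = (24 + q)*(q - 1/16*(-31)) = (24 + q)*(q + 31/16) = (24 + q)*(31/16 + q))
E(Q(sqrt(6 + 10)))/K = (93/2 + 56**2 + (415/16)*56)/(-9545076) = (93/2 + 3136 + 2905/2)*(-1/9545076) = 4635*(-1/9545076) = -515/1060564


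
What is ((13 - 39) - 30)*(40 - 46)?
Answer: 336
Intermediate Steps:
((13 - 39) - 30)*(40 - 46) = (-26 - 30)*(-6) = -56*(-6) = 336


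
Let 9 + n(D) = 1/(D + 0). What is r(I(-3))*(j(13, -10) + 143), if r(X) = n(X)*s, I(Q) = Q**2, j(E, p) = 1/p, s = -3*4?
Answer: 45728/3 ≈ 15243.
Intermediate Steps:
n(D) = -9 + 1/D (n(D) = -9 + 1/(D + 0) = -9 + 1/D)
s = -12
r(X) = 108 - 12/X (r(X) = (-9 + 1/X)*(-12) = 108 - 12/X)
r(I(-3))*(j(13, -10) + 143) = (108 - 12/((-3)**2))*(1/(-10) + 143) = (108 - 12/9)*(-1/10 + 143) = (108 - 12*1/9)*(1429/10) = (108 - 4/3)*(1429/10) = (320/3)*(1429/10) = 45728/3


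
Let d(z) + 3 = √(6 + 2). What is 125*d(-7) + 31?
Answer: -344 + 250*√2 ≈ 9.5534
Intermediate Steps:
d(z) = -3 + 2*√2 (d(z) = -3 + √(6 + 2) = -3 + √8 = -3 + 2*√2)
125*d(-7) + 31 = 125*(-3 + 2*√2) + 31 = (-375 + 250*√2) + 31 = -344 + 250*√2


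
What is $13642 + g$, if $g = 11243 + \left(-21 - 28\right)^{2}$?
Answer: $27286$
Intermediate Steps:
$g = 13644$ ($g = 11243 + \left(-49\right)^{2} = 11243 + 2401 = 13644$)
$13642 + g = 13642 + 13644 = 27286$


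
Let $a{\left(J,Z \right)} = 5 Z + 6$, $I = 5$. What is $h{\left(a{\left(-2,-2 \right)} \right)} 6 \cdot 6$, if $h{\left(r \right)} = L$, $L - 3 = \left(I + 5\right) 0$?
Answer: $108$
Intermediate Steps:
$a{\left(J,Z \right)} = 6 + 5 Z$
$L = 3$ ($L = 3 + \left(5 + 5\right) 0 = 3 + 10 \cdot 0 = 3 + 0 = 3$)
$h{\left(r \right)} = 3$
$h{\left(a{\left(-2,-2 \right)} \right)} 6 \cdot 6 = 3 \cdot 6 \cdot 6 = 18 \cdot 6 = 108$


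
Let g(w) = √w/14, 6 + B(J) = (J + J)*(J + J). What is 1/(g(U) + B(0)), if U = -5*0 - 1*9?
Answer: -392/2355 - 14*I/2355 ≈ -0.16645 - 0.0059448*I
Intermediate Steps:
B(J) = -6 + 4*J² (B(J) = -6 + (J + J)*(J + J) = -6 + (2*J)*(2*J) = -6 + 4*J²)
U = -9 (U = 0 - 9 = -9)
g(w) = √w/14
1/(g(U) + B(0)) = 1/(√(-9)/14 + (-6 + 4*0²)) = 1/((3*I)/14 + (-6 + 4*0)) = 1/(3*I/14 + (-6 + 0)) = 1/(3*I/14 - 6) = 1/(-6 + 3*I/14) = 196*(-6 - 3*I/14)/7065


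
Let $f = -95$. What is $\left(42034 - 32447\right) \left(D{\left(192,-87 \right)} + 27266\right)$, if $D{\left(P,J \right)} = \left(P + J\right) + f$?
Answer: $261495012$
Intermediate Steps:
$D{\left(P,J \right)} = -95 + J + P$ ($D{\left(P,J \right)} = \left(P + J\right) - 95 = \left(J + P\right) - 95 = -95 + J + P$)
$\left(42034 - 32447\right) \left(D{\left(192,-87 \right)} + 27266\right) = \left(42034 - 32447\right) \left(\left(-95 - 87 + 192\right) + 27266\right) = 9587 \left(10 + 27266\right) = 9587 \cdot 27276 = 261495012$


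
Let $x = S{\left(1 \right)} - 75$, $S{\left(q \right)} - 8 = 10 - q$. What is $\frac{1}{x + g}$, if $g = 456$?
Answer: $\frac{1}{398} \approx 0.0025126$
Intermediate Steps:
$S{\left(q \right)} = 18 - q$ ($S{\left(q \right)} = 8 - \left(-10 + q\right) = 18 - q$)
$x = -58$ ($x = \left(18 - 1\right) - 75 = 17 - 75 = -58$)
$\frac{1}{x + g} = \frac{1}{-58 + 456} = \frac{1}{398}$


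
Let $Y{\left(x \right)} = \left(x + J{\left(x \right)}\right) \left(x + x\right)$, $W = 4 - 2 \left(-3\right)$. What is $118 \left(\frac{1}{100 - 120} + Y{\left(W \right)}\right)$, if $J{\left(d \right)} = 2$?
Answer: $\frac{283141}{10} \approx 28314.0$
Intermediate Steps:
$W = 10$ ($W = 4 - -6 = 4 + 6 = 10$)
$Y{\left(x \right)} = 2 x \left(2 + x\right)$ ($Y{\left(x \right)} = \left(x + 2\right) \left(x + x\right) = \left(2 + x\right) 2 x = 2 x \left(2 + x\right)$)
$118 \left(\frac{1}{100 - 120} + Y{\left(W \right)}\right) = 118 \left(\frac{1}{100 - 120} + 2 \cdot 10 \left(2 + 10\right)\right) = 118 \left(\frac{1}{-20} + 2 \cdot 10 \cdot 12\right) = 118 \left(- \frac{1}{20} + 240\right) = 118 \cdot \frac{4799}{20} = \frac{283141}{10}$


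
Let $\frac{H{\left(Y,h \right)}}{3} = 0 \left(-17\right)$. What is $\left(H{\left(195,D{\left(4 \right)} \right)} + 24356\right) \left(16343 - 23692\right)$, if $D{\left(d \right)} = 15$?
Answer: $-178992244$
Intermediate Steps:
$H{\left(Y,h \right)} = 0$ ($H{\left(Y,h \right)} = 3 \cdot 0 \left(-17\right) = 3 \cdot 0 = 0$)
$\left(H{\left(195,D{\left(4 \right)} \right)} + 24356\right) \left(16343 - 23692\right) = \left(0 + 24356\right) \left(16343 - 23692\right) = 24356 \left(-7349\right) = -178992244$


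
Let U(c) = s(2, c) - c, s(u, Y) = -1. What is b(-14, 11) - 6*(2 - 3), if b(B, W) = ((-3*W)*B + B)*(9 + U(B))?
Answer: 9862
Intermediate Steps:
U(c) = -1 - c
b(B, W) = (8 - B)*(B - 3*B*W) (b(B, W) = ((-3*W)*B + B)*(9 + (-1 - B)) = (-3*B*W + B)*(8 - B) = (B - 3*B*W)*(8 - B) = (8 - B)*(B - 3*B*W))
b(-14, 11) - 6*(2 - 3) = -14*(8 - 1*(-14) - 24*11 + 3*(-14)*11) - 6*(2 - 3) = -14*(8 + 14 - 264 - 462) - 6*(-1) = -14*(-704) - 1*(-6) = 9856 + 6 = 9862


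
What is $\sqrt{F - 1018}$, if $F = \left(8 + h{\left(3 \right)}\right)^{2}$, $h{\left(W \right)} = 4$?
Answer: $i \sqrt{874} \approx 29.563 i$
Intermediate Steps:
$F = 144$ ($F = \left(8 + 4\right)^{2} = 12^{2} = 144$)
$\sqrt{F - 1018} = \sqrt{144 - 1018} = \sqrt{-874} = i \sqrt{874}$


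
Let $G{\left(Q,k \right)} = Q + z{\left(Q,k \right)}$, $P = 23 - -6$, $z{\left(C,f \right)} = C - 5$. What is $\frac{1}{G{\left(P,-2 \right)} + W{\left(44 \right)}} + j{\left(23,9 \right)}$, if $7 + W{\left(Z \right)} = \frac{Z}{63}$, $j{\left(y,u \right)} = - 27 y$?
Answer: $- \frac{1826919}{2942} \approx -620.98$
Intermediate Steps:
$z{\left(C,f \right)} = -5 + C$
$P = 29$ ($P = 23 + 6 = 29$)
$W{\left(Z \right)} = -7 + \frac{Z}{63}$
$G{\left(Q,k \right)} = -5 + 2 Q$ ($G{\left(Q,k \right)} = Q + \left(-5 + Q\right) = -5 + 2 Q$)
$\frac{1}{G{\left(P,-2 \right)} + W{\left(44 \right)}} + j{\left(23,9 \right)} = \frac{1}{\left(-5 + 2 \cdot 29\right) + \left(-7 + \frac{1}{63} \cdot 44\right)} - 621 = \frac{1}{\left(-5 + 58\right) + \left(-7 + \frac{44}{63}\right)} - 621 = \frac{1}{53 - \frac{397}{63}} - 621 = \frac{1}{\frac{2942}{63}} - 621 = \frac{63}{2942} - 621 = - \frac{1826919}{2942}$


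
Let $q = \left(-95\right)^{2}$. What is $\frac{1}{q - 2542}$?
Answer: $\frac{1}{6483} \approx 0.00015425$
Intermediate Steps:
$q = 9025$
$\frac{1}{q - 2542} = \frac{1}{9025 - 2542} = \frac{1}{6483}$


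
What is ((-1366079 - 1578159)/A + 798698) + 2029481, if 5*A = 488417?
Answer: 1381315981453/488417 ≈ 2.8281e+6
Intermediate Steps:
A = 488417/5 (A = (⅕)*488417 = 488417/5 ≈ 97683.)
((-1366079 - 1578159)/A + 798698) + 2029481 = ((-1366079 - 1578159)/(488417/5) + 798698) + 2029481 = (-2944238*5/488417 + 798698) + 2029481 = (-14721190/488417 + 798698) + 2029481 = 390082959876/488417 + 2029481 = 1381315981453/488417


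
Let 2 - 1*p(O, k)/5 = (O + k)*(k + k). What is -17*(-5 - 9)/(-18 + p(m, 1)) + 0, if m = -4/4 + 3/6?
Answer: -238/13 ≈ -18.308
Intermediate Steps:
m = -½ (m = -4*¼ + 3*(⅙) = -1 + ½ = -½ ≈ -0.50000)
p(O, k) = 10 - 10*k*(O + k) (p(O, k) = 10 - 5*(O + k)*(k + k) = 10 - 5*(O + k)*2*k = 10 - 10*k*(O + k))
-17*(-5 - 9)/(-18 + p(m, 1)) + 0 = -17*(-5 - 9)/(-18 + (10 - 10*1² - 10*(-½)*1)) + 0 = -(-238)/(-18 + (10 - 10*1 + 5)) + 0 = -(-238)/(-18 + (10 - 10 + 5)) + 0 = -(-238)/(-18 + 5) + 0 = -(-238)/(-13) + 0 = -(-238)*(-1)/13 + 0 = -17*14/13 + 0 = -238/13 + 0 = -238/13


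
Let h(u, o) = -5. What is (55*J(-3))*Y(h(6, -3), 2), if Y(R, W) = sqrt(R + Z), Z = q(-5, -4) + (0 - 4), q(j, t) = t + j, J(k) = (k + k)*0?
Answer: 0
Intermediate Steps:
J(k) = 0 (J(k) = (2*k)*0 = 0)
q(j, t) = j + t
Z = -13 (Z = (-5 - 4) + (0 - 4) = -9 - 4 = -13)
Y(R, W) = sqrt(-13 + R) (Y(R, W) = sqrt(R - 13) = sqrt(-13 + R))
(55*J(-3))*Y(h(6, -3), 2) = (55*0)*sqrt(-13 - 5) = 0*sqrt(-18) = 0*(3*I*sqrt(2)) = 0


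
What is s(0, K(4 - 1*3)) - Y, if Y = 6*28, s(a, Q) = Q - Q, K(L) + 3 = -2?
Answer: -168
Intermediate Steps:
K(L) = -5 (K(L) = -3 - 2 = -5)
s(a, Q) = 0
Y = 168
s(0, K(4 - 1*3)) - Y = 0 - 1*168 = 0 - 168 = -168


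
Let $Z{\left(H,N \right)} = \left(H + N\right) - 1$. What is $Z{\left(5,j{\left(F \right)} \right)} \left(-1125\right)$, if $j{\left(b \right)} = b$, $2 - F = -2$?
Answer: $-9000$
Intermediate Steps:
$F = 4$ ($F = 2 - -2 = 2 + 2 = 4$)
$Z{\left(H,N \right)} = -1 + H + N$
$Z{\left(5,j{\left(F \right)} \right)} \left(-1125\right) = \left(-1 + 5 + 4\right) \left(-1125\right) = 8 \left(-1125\right) = -9000$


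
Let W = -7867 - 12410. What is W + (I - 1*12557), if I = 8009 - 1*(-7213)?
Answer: -17612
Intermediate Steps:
I = 15222 (I = 8009 + 7213 = 15222)
W = -20277
W + (I - 1*12557) = -20277 + (15222 - 1*12557) = -20277 + (15222 - 12557) = -20277 + 2665 = -17612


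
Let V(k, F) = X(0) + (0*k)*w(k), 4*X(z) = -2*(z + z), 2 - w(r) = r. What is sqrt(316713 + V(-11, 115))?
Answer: sqrt(316713) ≈ 562.77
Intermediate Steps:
w(r) = 2 - r
X(z) = -z (X(z) = (-2*(z + z))/4 = (-4*z)/4 = -z)
V(k, F) = 0 (V(k, F) = -1*0 + (0*k)*(2 - k) = 0 + 0*(2 - k) = 0 + 0 = 0)
sqrt(316713 + V(-11, 115)) = sqrt(316713 + 0) = sqrt(316713)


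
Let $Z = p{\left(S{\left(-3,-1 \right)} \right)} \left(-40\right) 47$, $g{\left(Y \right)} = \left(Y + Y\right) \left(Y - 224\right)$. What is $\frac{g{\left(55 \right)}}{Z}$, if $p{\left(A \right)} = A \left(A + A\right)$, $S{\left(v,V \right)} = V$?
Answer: $\frac{1859}{376} \approx 4.9441$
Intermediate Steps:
$p{\left(A \right)} = 2 A^{2}$ ($p{\left(A \right)} = A 2 A = 2 A^{2}$)
$g{\left(Y \right)} = 2 Y \left(-224 + Y\right)$
$Z = -3760$ ($Z = 2 \left(-1\right)^{2} \left(-40\right) 47 = 2 \cdot 1 \left(-40\right) 47 = 2 \left(-40\right) 47 = \left(-80\right) 47 = -3760$)
$\frac{g{\left(55 \right)}}{Z} = \frac{2 \cdot 55 \left(-224 + 55\right)}{-3760} = 2 \cdot 55 \left(-169\right) \left(- \frac{1}{3760}\right) = \left(-18590\right) \left(- \frac{1}{3760}\right) = \frac{1859}{376}$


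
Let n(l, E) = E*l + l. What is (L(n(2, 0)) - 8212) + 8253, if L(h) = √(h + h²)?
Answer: 41 + √6 ≈ 43.449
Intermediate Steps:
n(l, E) = l + E*l
(L(n(2, 0)) - 8212) + 8253 = (√((2*(1 + 0))*(1 + 2*(1 + 0))) - 8212) + 8253 = (√((2*1)*(1 + 2*1)) - 8212) + 8253 = (√(2*(1 + 2)) - 8212) + 8253 = (√(2*3) - 8212) + 8253 = (√6 - 8212) + 8253 = (-8212 + √6) + 8253 = 41 + √6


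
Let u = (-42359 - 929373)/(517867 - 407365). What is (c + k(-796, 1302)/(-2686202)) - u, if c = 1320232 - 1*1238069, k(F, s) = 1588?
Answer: 6097777588779385/74207673351 ≈ 82172.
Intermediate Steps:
c = 82163 (c = 1320232 - 1238069 = 82163)
u = -485866/55251 (u = -971732/110502 = -971732*1/110502 = -485866/55251 ≈ -8.7938)
(c + k(-796, 1302)/(-2686202)) - u = (82163 + 1588/(-2686202)) - 1*(-485866/55251) = (82163 + 1588*(-1/2686202)) + 485866/55251 = (82163 - 794/1343101) + 485866/55251 = 110353206669/1343101 + 485866/55251 = 6097777588779385/74207673351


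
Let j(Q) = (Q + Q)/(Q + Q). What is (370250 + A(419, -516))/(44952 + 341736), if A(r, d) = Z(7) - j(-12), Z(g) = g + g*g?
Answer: 123435/128896 ≈ 0.95763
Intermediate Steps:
j(Q) = 1 (j(Q) = (2*Q)/((2*Q)) = (2*Q)*(1/(2*Q)) = 1)
Z(g) = g + g²
A(r, d) = 55 (A(r, d) = 7*(1 + 7) - 1*1 = 7*8 - 1 = 56 - 1 = 55)
(370250 + A(419, -516))/(44952 + 341736) = (370250 + 55)/(44952 + 341736) = 370305/386688 = 370305*(1/386688) = 123435/128896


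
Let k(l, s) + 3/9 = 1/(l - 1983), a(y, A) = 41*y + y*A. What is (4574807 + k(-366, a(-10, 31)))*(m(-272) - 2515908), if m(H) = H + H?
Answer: -27042348973072268/2349 ≈ -1.1512e+13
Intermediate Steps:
a(y, A) = 41*y + A*y
k(l, s) = -1/3 + 1/(-1983 + l) (k(l, s) = -1/3 + 1/(l - 1983) = -1/3 + 1/(-1983 + l))
m(H) = 2*H
(4574807 + k(-366, a(-10, 31)))*(m(-272) - 2515908) = (4574807 + (1986 - 1*(-366))/(3*(-1983 - 366)))*(2*(-272) - 2515908) = (4574807 + (1/3)*(1986 + 366)/(-2349))*(-544 - 2515908) = (4574807 + (1/3)*(-1/2349)*2352)*(-2516452) = (4574807 - 784/2349)*(-2516452) = (10746220859/2349)*(-2516452) = -27042348973072268/2349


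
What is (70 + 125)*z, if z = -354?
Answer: -69030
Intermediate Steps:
(70 + 125)*z = (70 + 125)*(-354) = 195*(-354) = -69030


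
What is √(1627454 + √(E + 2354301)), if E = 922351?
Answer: √(1627454 + 2*√819163) ≈ 1276.4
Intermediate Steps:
√(1627454 + √(E + 2354301)) = √(1627454 + √(922351 + 2354301)) = √(1627454 + √3276652) = √(1627454 + 2*√819163)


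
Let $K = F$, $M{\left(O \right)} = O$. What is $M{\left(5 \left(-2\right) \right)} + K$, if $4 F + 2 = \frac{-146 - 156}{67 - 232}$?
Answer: $- \frac{1657}{165} \approx -10.042$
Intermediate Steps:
$F = - \frac{7}{165}$ ($F = - \frac{1}{2} + \frac{\left(-146 - 156\right) \frac{1}{67 - 232}}{4} = - \frac{1}{2} + \frac{\left(-302\right) \frac{1}{-165}}{4} = - \frac{1}{2} + \frac{\left(-302\right) \left(- \frac{1}{165}\right)}{4} = - \frac{1}{2} + \frac{1}{4} \cdot \frac{302}{165} = - \frac{1}{2} + \frac{151}{330} = - \frac{7}{165} \approx -0.042424$)
$K = - \frac{7}{165} \approx -0.042424$
$M{\left(5 \left(-2\right) \right)} + K = 5 \left(-2\right) - \frac{7}{165} = -10 - \frac{7}{165} = - \frac{1657}{165}$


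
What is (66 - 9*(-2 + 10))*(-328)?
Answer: 1968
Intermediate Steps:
(66 - 9*(-2 + 10))*(-328) = (66 - 9*8)*(-328) = (66 - 72)*(-328) = -6*(-328) = 1968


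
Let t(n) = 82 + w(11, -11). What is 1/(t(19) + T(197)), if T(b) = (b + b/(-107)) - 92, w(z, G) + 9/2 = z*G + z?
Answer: 214/15121 ≈ 0.014152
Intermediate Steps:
w(z, G) = -9/2 + z + G*z (w(z, G) = -9/2 + (z*G + z) = -9/2 + (G*z + z) = -9/2 + (z + G*z) = -9/2 + z + G*z)
T(b) = -92 + 106*b/107 (T(b) = (b + b*(-1/107)) - 92 = (b - b/107) - 92 = 106*b/107 - 92 = -92 + 106*b/107)
t(n) = -65/2 (t(n) = 82 + (-9/2 + 11 - 11*11) = 82 + (-9/2 + 11 - 121) = 82 - 229/2 = -65/2)
1/(t(19) + T(197)) = 1/(-65/2 + (-92 + (106/107)*197)) = 1/(-65/2 + (-92 + 20882/107)) = 1/(-65/2 + 11038/107) = 1/(15121/214) = 214/15121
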